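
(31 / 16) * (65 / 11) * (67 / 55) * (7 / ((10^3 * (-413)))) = -27001 / 114224000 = -0.00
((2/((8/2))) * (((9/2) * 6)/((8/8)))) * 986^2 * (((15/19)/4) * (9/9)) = 98434845/38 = 2590390.66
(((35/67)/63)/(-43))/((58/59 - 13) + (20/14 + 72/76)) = 39235/1961606637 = 0.00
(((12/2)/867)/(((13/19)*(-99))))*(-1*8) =304/371943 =0.00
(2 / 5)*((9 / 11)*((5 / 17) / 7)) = 18 / 1309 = 0.01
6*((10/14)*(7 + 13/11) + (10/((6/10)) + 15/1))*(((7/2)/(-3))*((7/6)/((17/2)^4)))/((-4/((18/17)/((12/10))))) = 606550/46855281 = 0.01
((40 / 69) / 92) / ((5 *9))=0.00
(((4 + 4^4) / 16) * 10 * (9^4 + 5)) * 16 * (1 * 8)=136572800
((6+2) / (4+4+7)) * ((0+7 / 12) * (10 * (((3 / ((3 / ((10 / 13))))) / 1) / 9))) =280 / 1053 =0.27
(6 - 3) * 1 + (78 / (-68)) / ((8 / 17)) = 9 / 16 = 0.56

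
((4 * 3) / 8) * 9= 27 / 2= 13.50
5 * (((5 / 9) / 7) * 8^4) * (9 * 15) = 1536000 / 7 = 219428.57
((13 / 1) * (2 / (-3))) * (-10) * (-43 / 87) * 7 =-78260 / 261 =-299.85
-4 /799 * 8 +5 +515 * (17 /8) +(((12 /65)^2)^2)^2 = 2239100852045407453957 /2036777643996875000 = 1099.33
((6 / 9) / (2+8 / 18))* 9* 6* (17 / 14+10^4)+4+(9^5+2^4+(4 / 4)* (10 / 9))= 143007980 / 693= 206360.72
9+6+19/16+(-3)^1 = 211/16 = 13.19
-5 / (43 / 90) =-450 / 43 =-10.47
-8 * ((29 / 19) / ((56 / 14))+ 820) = -124698 / 19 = -6563.05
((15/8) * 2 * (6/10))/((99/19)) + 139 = 6135/44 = 139.43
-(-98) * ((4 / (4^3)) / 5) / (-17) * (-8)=49 / 85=0.58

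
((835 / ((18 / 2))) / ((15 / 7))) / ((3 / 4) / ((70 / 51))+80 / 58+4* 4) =9492280 / 3930039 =2.42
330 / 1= 330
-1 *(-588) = 588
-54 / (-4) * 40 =540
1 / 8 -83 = -663 / 8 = -82.88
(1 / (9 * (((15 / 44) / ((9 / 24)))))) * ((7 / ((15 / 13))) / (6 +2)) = 1001 / 10800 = 0.09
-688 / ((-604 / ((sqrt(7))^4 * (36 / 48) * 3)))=18963 / 151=125.58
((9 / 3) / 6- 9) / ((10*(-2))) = 0.42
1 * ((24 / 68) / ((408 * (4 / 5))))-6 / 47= -27509 / 217328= -0.13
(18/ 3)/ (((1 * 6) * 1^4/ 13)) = 13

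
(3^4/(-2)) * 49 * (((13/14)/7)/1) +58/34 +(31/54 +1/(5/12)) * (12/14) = -5547671/21420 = -258.99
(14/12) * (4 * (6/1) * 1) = 28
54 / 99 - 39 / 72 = 1 / 264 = 0.00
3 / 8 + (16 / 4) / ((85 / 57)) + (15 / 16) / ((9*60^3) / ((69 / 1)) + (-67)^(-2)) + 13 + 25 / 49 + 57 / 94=9204057485306401 / 535930581517520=17.17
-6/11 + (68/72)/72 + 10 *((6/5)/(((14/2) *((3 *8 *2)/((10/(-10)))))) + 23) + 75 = 30379873/99792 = 304.43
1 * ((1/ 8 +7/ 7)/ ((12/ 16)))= 3/ 2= 1.50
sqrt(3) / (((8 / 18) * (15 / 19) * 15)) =19 * sqrt(3) / 100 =0.33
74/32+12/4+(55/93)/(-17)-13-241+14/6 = -6232655/25296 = -246.39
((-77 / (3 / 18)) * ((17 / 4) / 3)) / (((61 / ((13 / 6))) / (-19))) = 323323 / 732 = 441.70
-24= -24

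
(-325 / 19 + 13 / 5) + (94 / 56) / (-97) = -3747113 / 258020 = -14.52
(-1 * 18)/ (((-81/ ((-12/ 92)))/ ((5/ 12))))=-0.01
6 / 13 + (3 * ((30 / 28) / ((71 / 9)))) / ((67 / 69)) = 762873 / 865774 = 0.88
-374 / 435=-0.86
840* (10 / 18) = 1400 / 3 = 466.67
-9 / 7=-1.29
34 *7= 238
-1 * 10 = -10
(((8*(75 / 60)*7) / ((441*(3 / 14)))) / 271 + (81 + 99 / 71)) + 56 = 71898262 / 519507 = 138.40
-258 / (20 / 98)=-6321 / 5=-1264.20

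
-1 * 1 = -1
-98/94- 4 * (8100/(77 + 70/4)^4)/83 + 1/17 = -1027696783318/1044689114637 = -0.98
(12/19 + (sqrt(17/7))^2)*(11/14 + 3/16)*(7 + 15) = 487993/7448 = 65.52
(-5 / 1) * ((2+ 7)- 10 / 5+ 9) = -80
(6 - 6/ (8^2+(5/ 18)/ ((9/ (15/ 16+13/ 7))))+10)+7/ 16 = 16.34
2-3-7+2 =-6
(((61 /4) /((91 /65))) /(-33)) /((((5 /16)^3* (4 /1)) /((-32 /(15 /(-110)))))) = -999424 /1575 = -634.55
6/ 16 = 3/ 8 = 0.38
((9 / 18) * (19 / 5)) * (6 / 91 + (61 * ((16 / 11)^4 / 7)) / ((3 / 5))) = 2471080891 / 19984965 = 123.65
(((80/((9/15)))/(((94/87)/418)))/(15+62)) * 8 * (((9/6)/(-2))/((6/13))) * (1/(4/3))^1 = -2148900/329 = -6531.61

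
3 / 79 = 0.04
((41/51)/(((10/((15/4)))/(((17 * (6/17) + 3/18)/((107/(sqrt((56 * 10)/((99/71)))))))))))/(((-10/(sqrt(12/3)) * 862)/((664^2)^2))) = -36861067753984 * sqrt(27335)/388074555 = -15704072.16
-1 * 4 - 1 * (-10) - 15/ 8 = 4.12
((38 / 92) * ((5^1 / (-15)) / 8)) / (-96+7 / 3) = 19 / 103408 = 0.00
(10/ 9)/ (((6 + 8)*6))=5/ 378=0.01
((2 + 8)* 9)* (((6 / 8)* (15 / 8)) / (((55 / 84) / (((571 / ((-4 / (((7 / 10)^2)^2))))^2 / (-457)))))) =-3197134082312541 / 6434560000000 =-496.87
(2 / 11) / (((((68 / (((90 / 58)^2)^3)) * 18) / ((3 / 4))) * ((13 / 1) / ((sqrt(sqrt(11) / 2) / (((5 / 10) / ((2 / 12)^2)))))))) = 307546875 * 11^(1 / 4) * sqrt(2) / 92544991574464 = 0.00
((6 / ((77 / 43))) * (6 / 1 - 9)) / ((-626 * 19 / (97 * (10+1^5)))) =37539 / 41629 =0.90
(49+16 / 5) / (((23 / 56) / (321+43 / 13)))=61621056 / 1495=41218.10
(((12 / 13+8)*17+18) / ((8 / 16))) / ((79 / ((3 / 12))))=1103 / 1027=1.07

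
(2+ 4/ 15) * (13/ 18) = 221/ 135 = 1.64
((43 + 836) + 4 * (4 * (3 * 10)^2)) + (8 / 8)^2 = 15280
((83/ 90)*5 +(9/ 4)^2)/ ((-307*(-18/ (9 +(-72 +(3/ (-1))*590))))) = -851123/ 265248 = -3.21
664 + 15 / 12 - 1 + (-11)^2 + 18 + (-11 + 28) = 3281 / 4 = 820.25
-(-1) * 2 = 2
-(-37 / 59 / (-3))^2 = -1369 / 31329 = -0.04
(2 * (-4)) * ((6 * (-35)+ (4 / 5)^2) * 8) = 334976 / 25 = 13399.04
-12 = -12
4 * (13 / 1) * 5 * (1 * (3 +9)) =3120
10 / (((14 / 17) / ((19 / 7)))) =1615 / 49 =32.96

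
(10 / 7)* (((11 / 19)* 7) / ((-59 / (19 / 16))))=-55 / 472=-0.12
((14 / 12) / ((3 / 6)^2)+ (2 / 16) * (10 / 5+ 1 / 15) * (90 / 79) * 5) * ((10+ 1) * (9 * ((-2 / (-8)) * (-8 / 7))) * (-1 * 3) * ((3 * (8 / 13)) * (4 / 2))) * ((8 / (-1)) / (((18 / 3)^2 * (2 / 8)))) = -12289728 / 7189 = -1709.52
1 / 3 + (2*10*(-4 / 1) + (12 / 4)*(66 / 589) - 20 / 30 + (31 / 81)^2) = -308577356 / 3864429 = -79.85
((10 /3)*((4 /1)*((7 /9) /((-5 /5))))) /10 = -28 /27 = -1.04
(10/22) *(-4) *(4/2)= -40/11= -3.64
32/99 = 0.32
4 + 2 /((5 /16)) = 52 /5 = 10.40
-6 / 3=-2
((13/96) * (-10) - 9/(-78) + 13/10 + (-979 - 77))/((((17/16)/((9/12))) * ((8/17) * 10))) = -3294529/20800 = -158.39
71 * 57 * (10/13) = 3113.08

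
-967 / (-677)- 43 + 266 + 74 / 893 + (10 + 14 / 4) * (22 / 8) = 1265400473 / 4836488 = 261.64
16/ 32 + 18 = 37/ 2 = 18.50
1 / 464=0.00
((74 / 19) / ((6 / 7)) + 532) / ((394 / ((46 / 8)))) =703409 / 89832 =7.83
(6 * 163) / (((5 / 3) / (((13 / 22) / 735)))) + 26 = 356707 / 13475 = 26.47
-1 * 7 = -7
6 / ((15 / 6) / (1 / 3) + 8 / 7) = 84 / 121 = 0.69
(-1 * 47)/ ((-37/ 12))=564/ 37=15.24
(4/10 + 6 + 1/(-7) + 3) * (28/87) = 432/145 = 2.98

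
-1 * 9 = -9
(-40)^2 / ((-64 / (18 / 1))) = -450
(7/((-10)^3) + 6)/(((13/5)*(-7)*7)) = -461/9800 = -0.05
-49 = -49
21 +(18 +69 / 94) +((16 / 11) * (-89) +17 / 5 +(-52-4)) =-735797 / 5170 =-142.32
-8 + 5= -3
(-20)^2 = 400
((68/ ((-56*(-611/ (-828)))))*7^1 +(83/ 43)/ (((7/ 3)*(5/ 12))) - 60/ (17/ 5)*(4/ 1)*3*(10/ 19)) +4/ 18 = -322826066924/ 2673146385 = -120.77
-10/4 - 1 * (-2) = -1/2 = -0.50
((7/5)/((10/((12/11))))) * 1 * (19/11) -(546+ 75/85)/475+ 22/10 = 1282382/977075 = 1.31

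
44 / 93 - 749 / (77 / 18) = -178634 / 1023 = -174.62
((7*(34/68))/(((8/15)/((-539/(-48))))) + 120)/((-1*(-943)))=49585/241408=0.21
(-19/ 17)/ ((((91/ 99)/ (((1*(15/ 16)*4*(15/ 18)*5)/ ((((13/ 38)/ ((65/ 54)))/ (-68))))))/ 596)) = 739598750/ 273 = 2709152.93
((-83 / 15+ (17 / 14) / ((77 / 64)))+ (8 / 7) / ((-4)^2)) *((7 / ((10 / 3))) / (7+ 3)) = -71999 / 77000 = -0.94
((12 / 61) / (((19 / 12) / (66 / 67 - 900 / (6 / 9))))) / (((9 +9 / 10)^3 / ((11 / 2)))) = -241024000 / 253692351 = -0.95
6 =6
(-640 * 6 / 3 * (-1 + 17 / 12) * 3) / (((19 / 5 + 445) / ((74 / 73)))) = -148000 / 40953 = -3.61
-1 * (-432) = 432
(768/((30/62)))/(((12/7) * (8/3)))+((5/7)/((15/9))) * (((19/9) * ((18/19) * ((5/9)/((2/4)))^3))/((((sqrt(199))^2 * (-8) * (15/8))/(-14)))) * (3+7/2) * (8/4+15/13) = 251925256/725355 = 347.31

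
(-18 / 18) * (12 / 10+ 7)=-41 / 5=-8.20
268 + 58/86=268.67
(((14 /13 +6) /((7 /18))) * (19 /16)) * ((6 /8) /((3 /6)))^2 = 35397 /728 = 48.62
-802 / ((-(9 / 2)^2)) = 3208 / 81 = 39.60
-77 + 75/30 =-74.50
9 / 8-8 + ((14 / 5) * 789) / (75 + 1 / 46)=445129 / 19720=22.57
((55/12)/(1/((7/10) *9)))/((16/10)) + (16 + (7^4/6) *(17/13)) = 1391125/2496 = 557.34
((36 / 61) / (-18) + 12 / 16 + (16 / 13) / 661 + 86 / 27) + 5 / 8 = 512809045 / 113221368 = 4.53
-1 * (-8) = 8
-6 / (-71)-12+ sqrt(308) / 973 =-846 / 71+ 2*sqrt(77) / 973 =-11.90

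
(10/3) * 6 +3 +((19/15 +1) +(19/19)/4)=1531/60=25.52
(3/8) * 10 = 15/4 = 3.75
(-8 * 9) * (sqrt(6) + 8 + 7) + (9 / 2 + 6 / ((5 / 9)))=-10647 / 10-72 * sqrt(6)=-1241.06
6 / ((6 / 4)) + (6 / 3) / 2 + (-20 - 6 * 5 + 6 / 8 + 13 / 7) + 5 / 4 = -288 / 7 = -41.14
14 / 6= 2.33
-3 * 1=-3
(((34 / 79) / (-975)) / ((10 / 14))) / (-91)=34 / 5006625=0.00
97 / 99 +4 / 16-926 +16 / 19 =-6951635 / 7524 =-923.93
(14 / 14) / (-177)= -1 / 177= -0.01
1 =1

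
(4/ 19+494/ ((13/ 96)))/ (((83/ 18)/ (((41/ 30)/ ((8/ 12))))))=12788802/ 7885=1621.92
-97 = -97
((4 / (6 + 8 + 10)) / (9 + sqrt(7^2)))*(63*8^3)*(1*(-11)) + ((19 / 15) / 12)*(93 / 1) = -221171 / 60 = -3686.18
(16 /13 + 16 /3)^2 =65536 /1521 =43.09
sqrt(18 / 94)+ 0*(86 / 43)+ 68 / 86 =3*sqrt(47) / 47+ 34 / 43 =1.23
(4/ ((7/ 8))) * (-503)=-16096/ 7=-2299.43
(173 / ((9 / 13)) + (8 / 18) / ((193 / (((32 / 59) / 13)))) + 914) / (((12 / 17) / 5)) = 43934370835 / 5329116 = 8244.21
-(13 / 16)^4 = -28561 / 65536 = -0.44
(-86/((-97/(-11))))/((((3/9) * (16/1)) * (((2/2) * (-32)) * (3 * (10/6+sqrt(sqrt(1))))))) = 1419/198656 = 0.01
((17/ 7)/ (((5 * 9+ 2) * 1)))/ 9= 17/ 2961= 0.01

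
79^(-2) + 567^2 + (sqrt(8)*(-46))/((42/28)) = 2006412850/6241 - 184*sqrt(2)/3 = 321402.26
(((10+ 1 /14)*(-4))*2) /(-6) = 94 /7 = 13.43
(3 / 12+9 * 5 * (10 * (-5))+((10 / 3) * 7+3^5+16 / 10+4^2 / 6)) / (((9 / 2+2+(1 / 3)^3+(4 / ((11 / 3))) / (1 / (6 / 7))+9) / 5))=-82293057 / 136982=-600.76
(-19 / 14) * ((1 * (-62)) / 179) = 589 / 1253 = 0.47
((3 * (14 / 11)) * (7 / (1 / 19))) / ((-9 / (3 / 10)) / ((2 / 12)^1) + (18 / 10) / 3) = -9310 / 3289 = -2.83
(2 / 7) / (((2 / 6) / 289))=1734 / 7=247.71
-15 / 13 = -1.15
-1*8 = -8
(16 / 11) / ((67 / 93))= 1488 / 737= 2.02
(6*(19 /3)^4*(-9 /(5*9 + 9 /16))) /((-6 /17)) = 35447312 /6561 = 5402.73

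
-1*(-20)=20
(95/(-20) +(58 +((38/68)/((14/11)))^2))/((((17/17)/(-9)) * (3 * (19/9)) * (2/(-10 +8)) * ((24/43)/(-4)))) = -4686126111/8609888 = -544.27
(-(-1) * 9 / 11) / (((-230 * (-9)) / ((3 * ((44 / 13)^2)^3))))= 989497344 / 555083035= 1.78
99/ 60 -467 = -465.35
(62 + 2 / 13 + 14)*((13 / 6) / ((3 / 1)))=55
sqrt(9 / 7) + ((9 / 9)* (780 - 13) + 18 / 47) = 3* sqrt(7) / 7 + 36067 / 47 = 768.52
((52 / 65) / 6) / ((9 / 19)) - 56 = -7522 / 135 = -55.72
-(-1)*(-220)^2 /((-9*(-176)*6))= 275 /54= 5.09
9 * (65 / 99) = 65 / 11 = 5.91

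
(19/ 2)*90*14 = 11970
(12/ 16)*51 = 153/ 4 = 38.25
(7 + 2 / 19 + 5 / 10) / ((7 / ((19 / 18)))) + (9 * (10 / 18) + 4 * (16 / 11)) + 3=41483 / 2772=14.97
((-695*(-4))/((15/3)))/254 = 2.19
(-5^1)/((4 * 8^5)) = -5/131072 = -0.00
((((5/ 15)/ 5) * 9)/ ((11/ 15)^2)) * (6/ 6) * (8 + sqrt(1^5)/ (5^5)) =675027/ 75625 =8.93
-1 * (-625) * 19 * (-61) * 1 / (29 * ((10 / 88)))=-6374500 / 29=-219810.34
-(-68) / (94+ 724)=34 / 409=0.08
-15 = -15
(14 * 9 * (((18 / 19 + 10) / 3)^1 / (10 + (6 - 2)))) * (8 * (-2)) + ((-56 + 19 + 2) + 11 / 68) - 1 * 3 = -727799 / 1292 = -563.31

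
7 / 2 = 3.50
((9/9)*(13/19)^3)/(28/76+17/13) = 28561/149454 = 0.19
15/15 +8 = 9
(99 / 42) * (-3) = -99 / 14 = -7.07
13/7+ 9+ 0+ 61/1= 503/7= 71.86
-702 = -702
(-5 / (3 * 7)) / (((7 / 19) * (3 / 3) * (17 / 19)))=-1805 / 2499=-0.72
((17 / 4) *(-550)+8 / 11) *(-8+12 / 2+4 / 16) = 359863 / 88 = 4089.35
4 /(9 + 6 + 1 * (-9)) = 0.67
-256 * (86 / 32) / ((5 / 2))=-1376 / 5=-275.20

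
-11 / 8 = -1.38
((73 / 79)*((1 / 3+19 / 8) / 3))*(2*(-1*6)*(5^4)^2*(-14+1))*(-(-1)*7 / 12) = 168669921875 / 5688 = 29653643.09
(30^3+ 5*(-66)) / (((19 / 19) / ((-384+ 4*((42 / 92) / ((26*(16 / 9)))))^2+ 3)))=44994277390486095 / 11443328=3931922373.50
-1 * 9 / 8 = -9 / 8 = -1.12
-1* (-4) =4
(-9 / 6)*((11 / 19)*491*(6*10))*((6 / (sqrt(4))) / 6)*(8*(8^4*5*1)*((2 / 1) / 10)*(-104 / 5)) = 165653250048 / 19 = 8718592107.79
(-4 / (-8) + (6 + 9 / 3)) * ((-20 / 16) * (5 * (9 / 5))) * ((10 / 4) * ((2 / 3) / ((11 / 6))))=-4275 / 44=-97.16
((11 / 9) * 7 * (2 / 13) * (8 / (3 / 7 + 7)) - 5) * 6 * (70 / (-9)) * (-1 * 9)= -762860 / 507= -1504.65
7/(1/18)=126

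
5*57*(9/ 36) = 285/ 4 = 71.25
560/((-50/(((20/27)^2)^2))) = -1792000/531441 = -3.37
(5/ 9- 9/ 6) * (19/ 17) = -19/ 18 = -1.06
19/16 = 1.19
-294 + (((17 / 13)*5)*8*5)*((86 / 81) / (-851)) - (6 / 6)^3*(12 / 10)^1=-1324110028 / 4480515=-295.53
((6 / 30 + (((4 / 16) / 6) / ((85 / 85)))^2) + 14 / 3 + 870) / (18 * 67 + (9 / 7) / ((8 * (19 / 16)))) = 335109593 / 461998080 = 0.73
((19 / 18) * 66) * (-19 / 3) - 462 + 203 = -6302 / 9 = -700.22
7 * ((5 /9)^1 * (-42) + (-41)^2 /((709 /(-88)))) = -3453898 /2127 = -1623.84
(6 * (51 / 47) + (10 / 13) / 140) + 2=72847 / 8554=8.52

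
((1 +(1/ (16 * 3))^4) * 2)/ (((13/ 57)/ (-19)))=-166.62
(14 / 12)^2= 49 / 36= 1.36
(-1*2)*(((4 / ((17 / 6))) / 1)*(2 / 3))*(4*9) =-1152 / 17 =-67.76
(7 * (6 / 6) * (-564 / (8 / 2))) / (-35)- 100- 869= -940.80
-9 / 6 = -3 / 2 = -1.50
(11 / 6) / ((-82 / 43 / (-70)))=16555 / 246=67.30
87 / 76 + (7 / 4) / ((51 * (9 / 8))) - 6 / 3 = -28771 / 34884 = -0.82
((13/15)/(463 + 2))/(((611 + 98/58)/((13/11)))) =0.00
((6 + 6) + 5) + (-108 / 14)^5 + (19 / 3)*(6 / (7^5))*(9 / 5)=-2294396183 / 84035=-27302.86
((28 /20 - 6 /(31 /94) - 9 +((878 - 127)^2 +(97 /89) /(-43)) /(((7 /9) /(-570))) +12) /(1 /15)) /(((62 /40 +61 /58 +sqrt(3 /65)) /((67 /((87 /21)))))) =-45115397163642825069960 /1162651023227 +266778104245428338080 * sqrt(195) /1162651023227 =-35599713801.19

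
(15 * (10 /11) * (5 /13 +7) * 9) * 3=2718.88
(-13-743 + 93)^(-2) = 1 / 439569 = 0.00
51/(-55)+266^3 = 1035160229/55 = 18821095.07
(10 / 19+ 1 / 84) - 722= -1151453 / 1596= -721.46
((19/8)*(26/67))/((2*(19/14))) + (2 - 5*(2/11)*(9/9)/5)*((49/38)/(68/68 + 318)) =6198381/17867828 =0.35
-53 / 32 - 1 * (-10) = 267 / 32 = 8.34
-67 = -67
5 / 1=5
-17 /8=-2.12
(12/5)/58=6/145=0.04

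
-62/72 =-31/36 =-0.86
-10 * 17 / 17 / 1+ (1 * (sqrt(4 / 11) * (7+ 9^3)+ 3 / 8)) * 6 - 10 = -71 / 4+ 8832 * sqrt(11) / 11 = 2645.20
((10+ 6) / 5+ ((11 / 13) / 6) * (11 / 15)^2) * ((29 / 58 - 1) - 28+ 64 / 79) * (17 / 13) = -171035725 / 1441908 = -118.62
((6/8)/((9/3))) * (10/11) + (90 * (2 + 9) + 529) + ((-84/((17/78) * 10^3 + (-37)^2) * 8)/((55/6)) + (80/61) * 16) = 639612850909/415288610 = 1540.16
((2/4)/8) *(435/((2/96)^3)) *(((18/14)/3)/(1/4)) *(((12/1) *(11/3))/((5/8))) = 2540077056/7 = 362868150.86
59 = 59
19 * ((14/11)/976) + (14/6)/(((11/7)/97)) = 2319863/16104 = 144.06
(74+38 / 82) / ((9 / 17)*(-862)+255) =-51901 / 140343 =-0.37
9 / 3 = 3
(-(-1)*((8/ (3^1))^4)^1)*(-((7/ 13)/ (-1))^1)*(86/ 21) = 352256/ 3159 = 111.51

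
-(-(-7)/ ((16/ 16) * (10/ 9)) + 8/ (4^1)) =-83/ 10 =-8.30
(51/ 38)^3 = 132651/ 54872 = 2.42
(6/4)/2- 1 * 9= -33/4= -8.25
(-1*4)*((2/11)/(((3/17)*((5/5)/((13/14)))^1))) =-884/231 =-3.83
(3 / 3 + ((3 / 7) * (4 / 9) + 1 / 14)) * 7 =8.83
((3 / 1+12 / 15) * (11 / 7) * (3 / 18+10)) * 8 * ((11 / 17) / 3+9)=4793624 / 1071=4475.84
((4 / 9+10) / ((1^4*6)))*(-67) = -3149 / 27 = -116.63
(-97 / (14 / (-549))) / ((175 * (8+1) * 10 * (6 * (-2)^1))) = -5917 / 294000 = -0.02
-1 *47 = -47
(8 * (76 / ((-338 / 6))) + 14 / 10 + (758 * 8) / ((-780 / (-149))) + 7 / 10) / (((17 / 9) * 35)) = 17486733 / 1005550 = 17.39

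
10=10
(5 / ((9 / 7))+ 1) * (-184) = -8096 / 9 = -899.56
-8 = -8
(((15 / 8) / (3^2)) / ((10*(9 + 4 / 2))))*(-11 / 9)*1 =-1 / 432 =-0.00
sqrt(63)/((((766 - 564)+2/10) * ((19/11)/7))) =385 * sqrt(7)/6403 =0.16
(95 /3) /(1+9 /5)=475 /42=11.31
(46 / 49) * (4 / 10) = 92 / 245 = 0.38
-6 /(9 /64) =-128 /3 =-42.67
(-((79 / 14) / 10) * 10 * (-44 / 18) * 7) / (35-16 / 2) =869 / 243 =3.58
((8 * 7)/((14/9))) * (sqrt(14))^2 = 504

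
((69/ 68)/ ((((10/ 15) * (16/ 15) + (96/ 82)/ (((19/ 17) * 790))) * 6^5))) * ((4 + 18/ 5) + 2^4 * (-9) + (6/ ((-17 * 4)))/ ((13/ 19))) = -427080200947/ 17078402045952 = -0.03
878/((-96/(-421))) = 184819/48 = 3850.40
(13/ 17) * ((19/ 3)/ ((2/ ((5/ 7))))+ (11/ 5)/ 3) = 481/ 210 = 2.29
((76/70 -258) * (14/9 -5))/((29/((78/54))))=3623776/82215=44.08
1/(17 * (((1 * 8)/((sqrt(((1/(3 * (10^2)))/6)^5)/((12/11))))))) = 11 * sqrt(2)/317260800000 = 0.00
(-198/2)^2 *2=19602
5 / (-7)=-5 / 7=-0.71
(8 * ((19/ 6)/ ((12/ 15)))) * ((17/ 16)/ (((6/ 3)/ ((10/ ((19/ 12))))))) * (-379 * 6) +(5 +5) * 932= -232292.50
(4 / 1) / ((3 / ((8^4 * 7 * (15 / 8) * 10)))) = 716800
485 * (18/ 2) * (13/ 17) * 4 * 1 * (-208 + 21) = -2496780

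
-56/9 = -6.22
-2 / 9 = -0.22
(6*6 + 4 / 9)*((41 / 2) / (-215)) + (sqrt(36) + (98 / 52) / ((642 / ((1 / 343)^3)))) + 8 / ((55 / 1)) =260461028837279 / 97531983368820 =2.67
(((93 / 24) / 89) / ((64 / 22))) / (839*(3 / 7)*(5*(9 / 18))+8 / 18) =0.00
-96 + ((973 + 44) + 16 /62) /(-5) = -299.45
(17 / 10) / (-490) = -17 / 4900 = -0.00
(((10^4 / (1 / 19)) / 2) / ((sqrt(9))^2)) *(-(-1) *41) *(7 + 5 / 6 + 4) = 138272500 / 27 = 5121203.70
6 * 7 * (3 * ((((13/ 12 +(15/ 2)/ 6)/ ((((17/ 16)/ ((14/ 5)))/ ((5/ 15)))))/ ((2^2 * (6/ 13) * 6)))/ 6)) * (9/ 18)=4459/ 2295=1.94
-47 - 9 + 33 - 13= -36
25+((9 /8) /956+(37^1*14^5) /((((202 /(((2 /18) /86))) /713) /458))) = 12424675630907207 /298937376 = 41562804.21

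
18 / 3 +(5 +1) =12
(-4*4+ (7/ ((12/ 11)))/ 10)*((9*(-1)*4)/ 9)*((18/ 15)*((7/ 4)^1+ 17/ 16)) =16587/ 80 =207.34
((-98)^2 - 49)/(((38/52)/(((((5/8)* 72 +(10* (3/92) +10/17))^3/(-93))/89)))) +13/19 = -1916530075143146697/12534169545164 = -152904.43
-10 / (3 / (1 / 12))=-5 / 18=-0.28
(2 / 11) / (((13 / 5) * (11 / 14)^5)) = 5378240 / 23030293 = 0.23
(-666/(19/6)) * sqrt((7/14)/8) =-999/19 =-52.58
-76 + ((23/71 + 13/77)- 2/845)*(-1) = -353356236/4619615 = -76.49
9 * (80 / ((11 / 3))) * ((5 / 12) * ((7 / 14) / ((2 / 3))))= 675 / 11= 61.36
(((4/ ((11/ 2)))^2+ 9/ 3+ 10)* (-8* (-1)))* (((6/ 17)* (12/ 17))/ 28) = 235728/ 244783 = 0.96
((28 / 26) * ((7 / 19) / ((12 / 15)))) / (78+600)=245 / 334932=0.00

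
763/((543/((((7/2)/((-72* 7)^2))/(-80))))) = -109/450385920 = -0.00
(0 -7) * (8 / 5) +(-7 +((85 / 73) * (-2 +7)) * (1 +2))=-268 / 365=-0.73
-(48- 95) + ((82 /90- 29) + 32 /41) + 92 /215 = 1596181 /79335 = 20.12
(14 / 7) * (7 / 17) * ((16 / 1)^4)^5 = 16924961474604808445886464 / 17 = 995585969094400496816850.80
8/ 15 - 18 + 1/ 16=-4177/ 240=-17.40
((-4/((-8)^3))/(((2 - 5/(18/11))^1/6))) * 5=-135/608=-0.22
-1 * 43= -43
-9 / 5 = -1.80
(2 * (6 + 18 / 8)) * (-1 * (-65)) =2145 / 2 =1072.50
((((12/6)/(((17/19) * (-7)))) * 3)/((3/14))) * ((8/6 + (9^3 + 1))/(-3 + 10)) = -166744/357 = -467.07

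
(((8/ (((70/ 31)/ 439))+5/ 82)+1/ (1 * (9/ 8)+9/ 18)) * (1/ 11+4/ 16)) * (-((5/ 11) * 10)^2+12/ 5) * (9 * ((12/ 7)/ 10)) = -12987959448942/ 869043175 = -14945.13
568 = 568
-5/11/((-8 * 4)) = 5/352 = 0.01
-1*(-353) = 353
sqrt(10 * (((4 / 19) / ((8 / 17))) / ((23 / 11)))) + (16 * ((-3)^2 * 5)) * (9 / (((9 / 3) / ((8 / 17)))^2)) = 160.91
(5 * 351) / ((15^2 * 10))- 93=-4611 / 50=-92.22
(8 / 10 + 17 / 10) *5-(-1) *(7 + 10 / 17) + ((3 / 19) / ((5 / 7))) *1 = 65599 / 3230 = 20.31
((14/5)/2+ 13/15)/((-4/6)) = -3.40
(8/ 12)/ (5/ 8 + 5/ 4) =16/ 45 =0.36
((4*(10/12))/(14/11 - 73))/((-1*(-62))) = -55/73377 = -0.00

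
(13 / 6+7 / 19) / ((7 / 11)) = 3179 / 798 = 3.98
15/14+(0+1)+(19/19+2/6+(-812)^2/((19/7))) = 193849853/798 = 242919.62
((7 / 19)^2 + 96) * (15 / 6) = 240.34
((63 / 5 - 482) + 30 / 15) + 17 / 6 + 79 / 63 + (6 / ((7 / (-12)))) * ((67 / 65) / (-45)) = -2709001 / 5850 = -463.08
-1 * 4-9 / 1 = -13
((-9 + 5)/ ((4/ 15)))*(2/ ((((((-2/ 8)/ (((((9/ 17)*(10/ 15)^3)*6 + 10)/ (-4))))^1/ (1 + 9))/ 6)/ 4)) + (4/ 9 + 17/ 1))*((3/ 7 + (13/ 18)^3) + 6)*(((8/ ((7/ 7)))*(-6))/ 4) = 1119873108955/ 173502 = 6454525.65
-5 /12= -0.42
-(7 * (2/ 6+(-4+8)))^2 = -8281/ 9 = -920.11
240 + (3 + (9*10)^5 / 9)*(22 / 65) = 1110324282 / 5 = 222064856.40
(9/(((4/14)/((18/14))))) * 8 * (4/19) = 1296/19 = 68.21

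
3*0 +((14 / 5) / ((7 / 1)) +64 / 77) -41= -15311 / 385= -39.77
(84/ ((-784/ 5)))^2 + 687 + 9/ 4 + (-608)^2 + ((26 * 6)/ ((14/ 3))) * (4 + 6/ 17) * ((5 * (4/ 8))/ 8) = 4936678001/ 13328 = 370399.01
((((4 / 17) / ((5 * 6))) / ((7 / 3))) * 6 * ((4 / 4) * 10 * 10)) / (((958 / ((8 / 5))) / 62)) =11904 / 57001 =0.21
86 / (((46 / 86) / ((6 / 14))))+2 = 11416 / 161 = 70.91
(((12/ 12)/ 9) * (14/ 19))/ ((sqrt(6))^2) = 7/ 513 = 0.01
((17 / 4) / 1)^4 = 83521 / 256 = 326.25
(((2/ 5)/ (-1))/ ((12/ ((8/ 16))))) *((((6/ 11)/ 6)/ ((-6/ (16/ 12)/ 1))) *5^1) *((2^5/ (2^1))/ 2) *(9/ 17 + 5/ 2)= 206/ 5049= 0.04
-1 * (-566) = 566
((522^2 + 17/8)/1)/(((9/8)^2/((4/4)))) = 17439112/81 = 215297.68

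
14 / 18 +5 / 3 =22 / 9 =2.44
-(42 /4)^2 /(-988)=0.11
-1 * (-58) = 58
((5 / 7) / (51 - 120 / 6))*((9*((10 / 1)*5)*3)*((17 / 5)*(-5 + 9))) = 91800 / 217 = 423.04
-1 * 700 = -700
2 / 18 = 1 / 9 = 0.11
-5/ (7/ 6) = -30/ 7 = -4.29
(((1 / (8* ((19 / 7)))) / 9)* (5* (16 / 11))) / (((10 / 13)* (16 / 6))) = 91 / 5016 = 0.02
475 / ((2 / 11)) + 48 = 5321 / 2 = 2660.50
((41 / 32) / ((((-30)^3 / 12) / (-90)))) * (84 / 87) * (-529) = -151823 / 5800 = -26.18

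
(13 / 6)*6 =13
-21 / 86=-0.24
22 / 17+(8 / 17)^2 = 438 / 289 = 1.52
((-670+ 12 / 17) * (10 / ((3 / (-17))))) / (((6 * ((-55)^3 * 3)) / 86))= -978508 / 898425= -1.09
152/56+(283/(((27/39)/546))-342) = 4679921/21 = 222853.38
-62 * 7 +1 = -433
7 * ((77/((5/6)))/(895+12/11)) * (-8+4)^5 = -36427776/49285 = -739.13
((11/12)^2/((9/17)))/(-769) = -2057/996624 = -0.00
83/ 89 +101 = 9072/ 89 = 101.93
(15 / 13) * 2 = 30 / 13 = 2.31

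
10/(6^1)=1.67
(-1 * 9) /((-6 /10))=15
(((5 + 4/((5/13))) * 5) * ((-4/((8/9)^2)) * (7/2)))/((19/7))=-305613/608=-502.65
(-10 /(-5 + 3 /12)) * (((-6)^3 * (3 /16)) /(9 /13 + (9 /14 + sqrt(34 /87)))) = -6233212440 /76209893 + 53660880 * sqrt(2958) /76209893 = -43.49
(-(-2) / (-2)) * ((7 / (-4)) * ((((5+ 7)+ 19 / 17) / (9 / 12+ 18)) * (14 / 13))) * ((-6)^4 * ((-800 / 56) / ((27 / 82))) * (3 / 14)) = -3510912 / 221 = -15886.48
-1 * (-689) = 689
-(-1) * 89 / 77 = 89 / 77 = 1.16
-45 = -45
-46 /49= -0.94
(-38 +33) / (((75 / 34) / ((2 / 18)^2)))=-34 / 1215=-0.03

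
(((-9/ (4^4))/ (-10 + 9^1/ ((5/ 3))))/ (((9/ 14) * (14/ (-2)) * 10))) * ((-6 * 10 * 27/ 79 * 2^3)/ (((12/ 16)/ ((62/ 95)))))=837/ 34523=0.02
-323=-323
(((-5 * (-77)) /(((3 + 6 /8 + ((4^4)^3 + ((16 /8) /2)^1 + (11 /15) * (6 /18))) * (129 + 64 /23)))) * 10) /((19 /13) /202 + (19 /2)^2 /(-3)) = -2759724000 /47665542217876681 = -0.00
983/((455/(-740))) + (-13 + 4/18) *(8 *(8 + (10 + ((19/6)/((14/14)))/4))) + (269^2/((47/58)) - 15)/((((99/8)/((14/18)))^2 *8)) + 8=-11773874430931/3395429037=-3467.57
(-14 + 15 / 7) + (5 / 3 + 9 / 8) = -1523 / 168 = -9.07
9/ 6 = 3/ 2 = 1.50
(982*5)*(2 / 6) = 4910 / 3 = 1636.67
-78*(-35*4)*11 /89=120120 /89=1349.66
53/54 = 0.98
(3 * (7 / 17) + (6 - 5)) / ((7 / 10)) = 380 / 119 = 3.19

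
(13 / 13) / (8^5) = 1 / 32768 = 0.00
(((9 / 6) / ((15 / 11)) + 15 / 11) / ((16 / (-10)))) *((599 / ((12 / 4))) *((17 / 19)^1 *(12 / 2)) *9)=-24836337 / 1672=-14854.27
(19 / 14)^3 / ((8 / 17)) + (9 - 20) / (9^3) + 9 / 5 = 567837647 / 80015040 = 7.10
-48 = -48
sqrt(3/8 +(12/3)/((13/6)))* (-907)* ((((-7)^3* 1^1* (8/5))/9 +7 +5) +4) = 60798.74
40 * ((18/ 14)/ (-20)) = -18/ 7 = -2.57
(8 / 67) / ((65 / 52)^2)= 128 / 1675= 0.08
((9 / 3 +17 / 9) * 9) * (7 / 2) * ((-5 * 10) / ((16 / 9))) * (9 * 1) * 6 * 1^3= -467775 / 2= -233887.50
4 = 4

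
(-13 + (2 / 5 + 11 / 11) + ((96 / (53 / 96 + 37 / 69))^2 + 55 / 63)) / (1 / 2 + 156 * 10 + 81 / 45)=38775239162 / 7796236329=4.97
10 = 10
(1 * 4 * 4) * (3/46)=24/23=1.04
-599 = -599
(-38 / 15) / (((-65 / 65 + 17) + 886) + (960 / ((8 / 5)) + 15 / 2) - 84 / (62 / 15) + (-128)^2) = -0.00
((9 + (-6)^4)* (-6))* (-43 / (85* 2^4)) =33669 / 136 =247.57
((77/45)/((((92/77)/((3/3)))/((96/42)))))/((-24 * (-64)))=847/397440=0.00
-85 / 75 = -17 / 15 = -1.13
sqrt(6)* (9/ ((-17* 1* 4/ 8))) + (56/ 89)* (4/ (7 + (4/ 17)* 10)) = 3808/ 14151 - 18* sqrt(6)/ 17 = -2.32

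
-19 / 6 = -3.17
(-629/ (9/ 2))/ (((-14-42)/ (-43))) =-27047/ 252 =-107.33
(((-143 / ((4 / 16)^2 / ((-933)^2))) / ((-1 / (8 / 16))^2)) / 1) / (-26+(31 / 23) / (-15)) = 171782299260 / 9001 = 19084801.61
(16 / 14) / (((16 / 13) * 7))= 0.13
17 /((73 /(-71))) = -1207 /73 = -16.53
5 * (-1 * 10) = -50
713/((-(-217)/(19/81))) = 437/567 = 0.77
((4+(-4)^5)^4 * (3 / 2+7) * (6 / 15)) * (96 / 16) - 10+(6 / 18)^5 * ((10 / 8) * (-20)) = 5365832703549545 / 243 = 22081616063989.90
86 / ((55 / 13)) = 1118 / 55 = 20.33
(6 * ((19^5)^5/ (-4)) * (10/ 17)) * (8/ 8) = -1396147435323841343049144154207485/ 17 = -82126319724931843708773190000000.00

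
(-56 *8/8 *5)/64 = -35/8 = -4.38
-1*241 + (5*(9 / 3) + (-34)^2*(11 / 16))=2275 / 4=568.75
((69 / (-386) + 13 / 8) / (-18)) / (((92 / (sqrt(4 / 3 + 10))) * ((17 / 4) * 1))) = -2233 * sqrt(102) / 32600016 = -0.00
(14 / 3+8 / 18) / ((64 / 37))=2.95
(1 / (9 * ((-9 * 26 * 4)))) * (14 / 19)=-0.00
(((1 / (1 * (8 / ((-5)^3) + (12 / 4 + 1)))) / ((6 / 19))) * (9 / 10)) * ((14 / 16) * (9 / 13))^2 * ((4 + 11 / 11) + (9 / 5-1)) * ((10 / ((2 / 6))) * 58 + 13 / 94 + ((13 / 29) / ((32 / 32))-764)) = 1003786394625 / 666957824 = 1505.02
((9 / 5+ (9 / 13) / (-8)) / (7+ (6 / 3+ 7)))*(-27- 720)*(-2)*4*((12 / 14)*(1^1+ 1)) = 1996731 / 1820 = 1097.10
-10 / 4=-5 / 2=-2.50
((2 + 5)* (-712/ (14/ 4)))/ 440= -178/ 55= -3.24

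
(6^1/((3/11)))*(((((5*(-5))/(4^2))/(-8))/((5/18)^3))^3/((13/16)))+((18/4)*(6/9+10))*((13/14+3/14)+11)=30680017653/1456000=21071.44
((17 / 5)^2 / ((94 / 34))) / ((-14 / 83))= -407779 / 16450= -24.79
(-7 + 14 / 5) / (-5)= 21 / 25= 0.84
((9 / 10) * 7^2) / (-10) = -441 / 100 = -4.41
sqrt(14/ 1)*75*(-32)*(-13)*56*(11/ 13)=5531666.28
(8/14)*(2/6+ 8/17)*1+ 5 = 5.46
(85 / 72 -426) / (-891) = 30587 / 64152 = 0.48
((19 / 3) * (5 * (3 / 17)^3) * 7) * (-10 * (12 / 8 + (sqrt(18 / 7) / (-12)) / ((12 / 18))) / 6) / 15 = -1995 / 9826 + 285 * sqrt(14) / 39304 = -0.18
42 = 42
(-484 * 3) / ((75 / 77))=-37268 / 25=-1490.72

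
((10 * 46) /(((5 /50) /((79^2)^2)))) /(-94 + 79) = -35834074520 /3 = -11944691506.67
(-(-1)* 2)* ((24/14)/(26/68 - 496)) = -0.01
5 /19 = 0.26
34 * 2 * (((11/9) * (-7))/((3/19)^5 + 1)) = -589311562/1013049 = -581.72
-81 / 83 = -0.98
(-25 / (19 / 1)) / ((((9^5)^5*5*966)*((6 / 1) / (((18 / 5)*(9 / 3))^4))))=-4 / 4648787329906893150282375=-0.00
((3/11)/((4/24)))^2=324/121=2.68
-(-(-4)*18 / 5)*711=-10238.40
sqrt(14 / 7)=sqrt(2)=1.41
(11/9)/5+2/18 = 16/45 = 0.36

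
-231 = -231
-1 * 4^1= -4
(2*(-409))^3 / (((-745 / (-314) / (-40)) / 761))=1046319219601024 / 149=7022276641617.61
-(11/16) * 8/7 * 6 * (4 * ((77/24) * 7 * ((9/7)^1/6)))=-363/4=-90.75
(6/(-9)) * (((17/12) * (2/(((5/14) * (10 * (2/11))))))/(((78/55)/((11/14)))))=-22627/14040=-1.61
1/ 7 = 0.14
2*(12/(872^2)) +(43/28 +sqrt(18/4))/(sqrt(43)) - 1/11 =-95015/1045528 +sqrt(43)/28 +3*sqrt(86)/86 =0.47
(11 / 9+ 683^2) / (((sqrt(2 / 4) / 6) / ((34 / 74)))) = 142746008 *sqrt(2) / 111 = 1818678.74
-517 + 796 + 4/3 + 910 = 3571/3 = 1190.33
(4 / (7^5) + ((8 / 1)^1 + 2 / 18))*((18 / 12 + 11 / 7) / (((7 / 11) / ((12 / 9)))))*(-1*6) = -2321383724 / 7411887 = -313.20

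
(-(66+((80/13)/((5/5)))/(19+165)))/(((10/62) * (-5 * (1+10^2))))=612064/754975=0.81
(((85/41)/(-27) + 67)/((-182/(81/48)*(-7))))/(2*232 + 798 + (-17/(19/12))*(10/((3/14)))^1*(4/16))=351899/4512599728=0.00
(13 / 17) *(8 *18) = 1872 / 17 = 110.12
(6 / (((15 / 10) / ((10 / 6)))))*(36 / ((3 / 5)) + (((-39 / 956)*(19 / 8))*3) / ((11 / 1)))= 8409095 / 21032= 399.82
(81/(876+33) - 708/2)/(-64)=35745/6464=5.53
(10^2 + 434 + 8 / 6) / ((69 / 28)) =44968 / 207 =217.24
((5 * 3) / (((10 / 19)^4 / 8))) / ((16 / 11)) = 4300593 / 4000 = 1075.15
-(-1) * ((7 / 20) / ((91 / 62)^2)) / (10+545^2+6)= 0.00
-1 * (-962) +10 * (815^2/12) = 3326897/6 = 554482.83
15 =15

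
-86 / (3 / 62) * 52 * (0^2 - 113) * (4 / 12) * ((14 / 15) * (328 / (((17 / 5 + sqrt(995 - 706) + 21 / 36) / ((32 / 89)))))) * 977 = 17991954354110464 / 1008459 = 17841037021.94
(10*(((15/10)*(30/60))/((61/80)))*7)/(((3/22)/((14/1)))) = 431200/61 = 7068.85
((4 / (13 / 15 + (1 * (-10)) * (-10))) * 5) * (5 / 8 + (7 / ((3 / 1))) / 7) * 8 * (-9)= -20700 / 1513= -13.68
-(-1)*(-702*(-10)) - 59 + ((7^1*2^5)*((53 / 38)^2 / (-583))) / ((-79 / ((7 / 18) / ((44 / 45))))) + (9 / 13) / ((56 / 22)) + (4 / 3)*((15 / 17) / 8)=148651049532719 / 21353544212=6961.42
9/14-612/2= -4275/14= -305.36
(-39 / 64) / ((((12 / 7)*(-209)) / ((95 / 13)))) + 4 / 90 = 7207 / 126720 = 0.06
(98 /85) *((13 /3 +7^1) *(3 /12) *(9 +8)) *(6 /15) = 1666 /75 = 22.21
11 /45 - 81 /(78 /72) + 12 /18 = -43207 /585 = -73.86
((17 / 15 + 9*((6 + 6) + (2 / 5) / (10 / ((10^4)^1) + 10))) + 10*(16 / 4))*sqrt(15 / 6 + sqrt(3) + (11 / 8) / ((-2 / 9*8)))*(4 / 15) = 22426237*sqrt(442 + 256*sqrt(3)) / 9000900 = 74.14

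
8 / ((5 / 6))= 48 / 5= 9.60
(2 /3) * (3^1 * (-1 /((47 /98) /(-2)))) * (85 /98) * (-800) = -272000 /47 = -5787.23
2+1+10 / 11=43 / 11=3.91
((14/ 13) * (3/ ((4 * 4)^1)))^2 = 441/ 10816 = 0.04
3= 3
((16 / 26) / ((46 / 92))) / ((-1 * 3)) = -16 / 39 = -0.41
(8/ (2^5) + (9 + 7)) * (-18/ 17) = -585/ 34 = -17.21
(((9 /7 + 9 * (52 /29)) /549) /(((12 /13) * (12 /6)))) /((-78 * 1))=-131 /594384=-0.00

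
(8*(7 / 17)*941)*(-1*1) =-52696 / 17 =-3099.76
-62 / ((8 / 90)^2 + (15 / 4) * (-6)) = 251100 / 91093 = 2.76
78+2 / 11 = 860 / 11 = 78.18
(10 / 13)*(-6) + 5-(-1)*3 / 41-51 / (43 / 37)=-995279 / 22919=-43.43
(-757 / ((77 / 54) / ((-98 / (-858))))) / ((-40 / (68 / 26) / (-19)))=-15404193 / 204490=-75.33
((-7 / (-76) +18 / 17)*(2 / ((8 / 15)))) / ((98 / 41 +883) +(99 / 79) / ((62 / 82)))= 2239622745 / 460301191424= 0.00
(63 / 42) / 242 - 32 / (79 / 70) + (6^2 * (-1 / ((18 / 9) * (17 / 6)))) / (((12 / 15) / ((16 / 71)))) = -1390884821 / 46150852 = -30.14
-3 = -3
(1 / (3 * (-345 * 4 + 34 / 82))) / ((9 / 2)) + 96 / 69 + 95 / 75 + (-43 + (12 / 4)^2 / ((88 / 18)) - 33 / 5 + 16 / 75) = -1734384689461 / 38638185300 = -44.89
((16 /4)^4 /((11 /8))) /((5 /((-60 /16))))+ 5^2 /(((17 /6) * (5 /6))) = -24132 /187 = -129.05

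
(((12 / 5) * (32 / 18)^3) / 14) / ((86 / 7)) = 4096 / 52245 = 0.08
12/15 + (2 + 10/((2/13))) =339/5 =67.80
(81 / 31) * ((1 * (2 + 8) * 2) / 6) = 270 / 31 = 8.71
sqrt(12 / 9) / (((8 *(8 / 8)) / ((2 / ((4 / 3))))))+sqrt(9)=sqrt(3) / 8+3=3.22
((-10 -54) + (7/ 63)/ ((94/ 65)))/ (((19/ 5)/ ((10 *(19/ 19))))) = -168.22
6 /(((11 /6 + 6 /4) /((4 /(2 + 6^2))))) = 18 /95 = 0.19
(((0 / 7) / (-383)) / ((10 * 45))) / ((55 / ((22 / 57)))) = 0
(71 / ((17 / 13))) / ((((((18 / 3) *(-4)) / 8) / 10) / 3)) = -9230 / 17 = -542.94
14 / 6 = 7 / 3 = 2.33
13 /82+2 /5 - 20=-7971 /410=-19.44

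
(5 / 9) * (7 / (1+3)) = 35 / 36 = 0.97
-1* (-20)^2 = -400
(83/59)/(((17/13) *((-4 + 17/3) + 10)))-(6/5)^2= -236571/175525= -1.35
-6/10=-3/5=-0.60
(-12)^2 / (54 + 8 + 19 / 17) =2448 / 1073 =2.28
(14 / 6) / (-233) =-7 / 699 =-0.01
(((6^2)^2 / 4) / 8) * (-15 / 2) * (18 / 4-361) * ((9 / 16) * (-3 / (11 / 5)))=-83060.96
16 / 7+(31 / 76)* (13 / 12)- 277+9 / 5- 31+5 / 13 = -125769307 / 414960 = -303.09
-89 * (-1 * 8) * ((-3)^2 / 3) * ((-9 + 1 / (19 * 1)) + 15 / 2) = -58740 / 19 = -3091.58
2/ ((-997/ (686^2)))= -941192/ 997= -944.02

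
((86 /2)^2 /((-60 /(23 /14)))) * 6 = -42527 /140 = -303.76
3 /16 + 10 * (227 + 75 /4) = 39323 /16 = 2457.69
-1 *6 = -6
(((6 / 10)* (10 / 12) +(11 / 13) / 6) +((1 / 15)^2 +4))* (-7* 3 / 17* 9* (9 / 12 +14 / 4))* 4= -285348 / 325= -877.99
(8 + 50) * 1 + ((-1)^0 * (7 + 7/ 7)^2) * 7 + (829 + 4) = 1339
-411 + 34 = -377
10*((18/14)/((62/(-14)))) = -2.90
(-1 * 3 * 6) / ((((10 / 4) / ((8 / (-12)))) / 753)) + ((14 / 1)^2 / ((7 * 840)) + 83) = 110923 / 30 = 3697.43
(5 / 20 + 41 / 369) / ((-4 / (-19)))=1.72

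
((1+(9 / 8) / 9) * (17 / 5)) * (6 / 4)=459 / 80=5.74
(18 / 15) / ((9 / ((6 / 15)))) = 4 / 75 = 0.05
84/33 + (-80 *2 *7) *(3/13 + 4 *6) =-3880436/143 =-27135.92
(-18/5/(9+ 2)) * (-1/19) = 18/1045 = 0.02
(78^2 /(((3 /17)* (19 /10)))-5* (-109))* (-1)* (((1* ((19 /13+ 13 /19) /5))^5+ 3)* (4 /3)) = -3936743716181286620 /52403418882399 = -75123.80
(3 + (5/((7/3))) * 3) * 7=66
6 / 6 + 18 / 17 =35 / 17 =2.06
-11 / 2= -5.50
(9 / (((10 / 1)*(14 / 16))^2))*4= 576 / 1225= 0.47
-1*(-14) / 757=14 / 757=0.02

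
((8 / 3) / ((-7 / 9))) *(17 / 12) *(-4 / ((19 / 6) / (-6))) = -4896 / 133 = -36.81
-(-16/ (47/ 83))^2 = -1763584/ 2209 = -798.36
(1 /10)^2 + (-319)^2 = 101761.01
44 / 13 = 3.38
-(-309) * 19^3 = 2119431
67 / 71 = 0.94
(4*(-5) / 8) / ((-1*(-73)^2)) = 5 / 10658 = 0.00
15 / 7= 2.14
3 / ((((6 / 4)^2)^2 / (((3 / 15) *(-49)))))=-784 / 135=-5.81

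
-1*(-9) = 9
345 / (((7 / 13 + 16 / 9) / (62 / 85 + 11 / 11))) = 1186731 / 4607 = 257.59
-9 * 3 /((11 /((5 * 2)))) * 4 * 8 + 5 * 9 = -8145 /11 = -740.45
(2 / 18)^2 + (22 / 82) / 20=1711 / 66420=0.03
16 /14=8 /7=1.14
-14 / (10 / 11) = -15.40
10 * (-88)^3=-6814720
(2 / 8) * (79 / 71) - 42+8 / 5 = -40.12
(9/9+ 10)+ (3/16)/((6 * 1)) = 353/32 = 11.03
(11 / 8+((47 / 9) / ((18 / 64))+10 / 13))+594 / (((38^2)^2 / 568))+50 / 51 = 407867617399 / 18663009768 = 21.85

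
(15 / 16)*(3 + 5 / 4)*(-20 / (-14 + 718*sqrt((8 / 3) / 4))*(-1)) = 0.14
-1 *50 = -50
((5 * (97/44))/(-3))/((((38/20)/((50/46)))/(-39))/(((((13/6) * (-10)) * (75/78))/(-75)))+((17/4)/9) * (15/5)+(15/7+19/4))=-27584375/61172386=-0.45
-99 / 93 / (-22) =3 / 62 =0.05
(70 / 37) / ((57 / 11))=0.37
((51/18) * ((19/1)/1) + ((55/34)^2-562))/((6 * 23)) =-1753247/478584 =-3.66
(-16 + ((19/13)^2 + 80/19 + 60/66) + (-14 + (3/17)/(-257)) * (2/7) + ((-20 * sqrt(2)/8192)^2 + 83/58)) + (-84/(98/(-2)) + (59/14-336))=-22427726289592299029/65696310801465344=-341.38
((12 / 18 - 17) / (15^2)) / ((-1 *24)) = 49 / 16200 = 0.00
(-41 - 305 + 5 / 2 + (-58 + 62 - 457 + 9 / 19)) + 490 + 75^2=202121 / 38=5318.97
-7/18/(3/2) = -7/27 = -0.26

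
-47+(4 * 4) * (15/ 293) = -13531/ 293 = -46.18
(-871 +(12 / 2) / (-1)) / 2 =-438.50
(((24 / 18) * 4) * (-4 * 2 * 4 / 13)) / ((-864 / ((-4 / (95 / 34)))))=-2176 / 100035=-0.02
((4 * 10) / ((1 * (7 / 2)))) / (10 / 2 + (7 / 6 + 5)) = 480 / 469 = 1.02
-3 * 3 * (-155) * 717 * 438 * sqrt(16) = 1752376680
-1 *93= -93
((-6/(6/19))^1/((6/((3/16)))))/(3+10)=-19/416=-0.05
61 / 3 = 20.33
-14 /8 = -7 /4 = -1.75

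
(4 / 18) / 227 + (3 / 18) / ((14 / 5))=3461 / 57204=0.06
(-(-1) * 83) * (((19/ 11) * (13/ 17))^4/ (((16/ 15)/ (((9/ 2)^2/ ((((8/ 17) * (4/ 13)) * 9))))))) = 542179416968865/ 147315165184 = 3680.40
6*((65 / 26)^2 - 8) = -10.50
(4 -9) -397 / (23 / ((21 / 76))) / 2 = -25817 / 3496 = -7.38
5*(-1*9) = -45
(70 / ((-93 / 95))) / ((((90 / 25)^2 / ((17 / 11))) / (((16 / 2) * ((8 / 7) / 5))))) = -1292000 / 82863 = -15.59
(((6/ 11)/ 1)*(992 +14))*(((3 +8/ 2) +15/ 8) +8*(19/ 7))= 2584917/ 154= 16785.18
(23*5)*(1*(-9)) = -1035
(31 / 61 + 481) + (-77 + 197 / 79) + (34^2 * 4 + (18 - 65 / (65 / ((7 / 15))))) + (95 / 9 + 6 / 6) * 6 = 369945127 / 72285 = 5117.87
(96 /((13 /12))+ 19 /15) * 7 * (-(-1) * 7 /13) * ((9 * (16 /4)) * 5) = 10305876 /169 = 60981.51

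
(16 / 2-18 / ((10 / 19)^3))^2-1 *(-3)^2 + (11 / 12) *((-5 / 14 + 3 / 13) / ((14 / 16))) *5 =6364495437871 / 477750000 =13321.81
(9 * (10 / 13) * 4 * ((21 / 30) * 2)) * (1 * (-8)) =-4032 / 13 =-310.15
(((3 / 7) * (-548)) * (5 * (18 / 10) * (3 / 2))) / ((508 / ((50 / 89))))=-277425 / 79121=-3.51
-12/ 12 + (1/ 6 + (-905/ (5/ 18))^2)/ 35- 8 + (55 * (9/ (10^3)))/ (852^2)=102732345694631/ 338755200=303264.26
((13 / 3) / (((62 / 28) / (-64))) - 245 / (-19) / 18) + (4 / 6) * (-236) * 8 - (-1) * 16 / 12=-14650525 / 10602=-1381.86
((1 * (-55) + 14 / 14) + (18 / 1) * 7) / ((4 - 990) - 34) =-6 / 85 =-0.07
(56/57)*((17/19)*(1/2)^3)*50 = 5950/1083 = 5.49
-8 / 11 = -0.73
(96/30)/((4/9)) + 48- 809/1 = -3769/5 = -753.80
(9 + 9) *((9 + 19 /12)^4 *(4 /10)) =260144641 /2880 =90328.00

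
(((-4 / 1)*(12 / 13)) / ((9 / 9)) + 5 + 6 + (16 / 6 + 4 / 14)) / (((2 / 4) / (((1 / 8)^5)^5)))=2801 / 5156824199293652573356032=0.00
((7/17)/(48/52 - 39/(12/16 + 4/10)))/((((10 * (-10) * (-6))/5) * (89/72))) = -2093/24873720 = -0.00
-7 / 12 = -0.58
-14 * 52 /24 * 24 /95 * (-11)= 8008 /95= 84.29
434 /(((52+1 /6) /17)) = 44268 /313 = 141.43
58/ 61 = 0.95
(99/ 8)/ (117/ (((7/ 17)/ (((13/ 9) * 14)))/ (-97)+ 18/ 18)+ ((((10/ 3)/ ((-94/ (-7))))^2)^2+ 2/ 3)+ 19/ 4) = 1677314391515235/ 16596267388009454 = 0.10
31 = 31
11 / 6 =1.83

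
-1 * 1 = -1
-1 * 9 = -9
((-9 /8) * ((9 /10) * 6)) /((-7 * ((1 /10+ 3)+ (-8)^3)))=-0.00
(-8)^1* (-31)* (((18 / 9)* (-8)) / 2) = -1984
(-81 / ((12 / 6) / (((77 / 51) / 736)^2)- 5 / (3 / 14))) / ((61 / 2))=-0.00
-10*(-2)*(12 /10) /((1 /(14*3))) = 1008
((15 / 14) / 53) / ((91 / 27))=405 / 67522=0.01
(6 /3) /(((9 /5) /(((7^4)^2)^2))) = 332329305696010 /9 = 36925478410667.78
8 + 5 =13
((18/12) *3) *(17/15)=51/10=5.10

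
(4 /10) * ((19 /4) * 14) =133 /5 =26.60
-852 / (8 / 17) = -3621 / 2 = -1810.50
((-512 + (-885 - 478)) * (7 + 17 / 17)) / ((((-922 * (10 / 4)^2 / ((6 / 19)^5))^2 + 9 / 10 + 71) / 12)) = -0.00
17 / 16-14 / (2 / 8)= -54.94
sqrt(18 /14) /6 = sqrt(7) /14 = 0.19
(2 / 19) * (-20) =-40 / 19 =-2.11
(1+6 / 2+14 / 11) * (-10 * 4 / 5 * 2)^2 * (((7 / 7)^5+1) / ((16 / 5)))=843.64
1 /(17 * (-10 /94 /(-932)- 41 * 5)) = -43804 /152656855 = -0.00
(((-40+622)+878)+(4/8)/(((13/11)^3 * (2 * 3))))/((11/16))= 153971084/72501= 2123.71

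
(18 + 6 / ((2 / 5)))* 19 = 627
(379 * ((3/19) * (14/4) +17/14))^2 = 7932574225/17689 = 448446.73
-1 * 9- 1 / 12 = -109 / 12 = -9.08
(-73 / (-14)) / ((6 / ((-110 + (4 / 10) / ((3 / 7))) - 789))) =-983383 / 1260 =-780.46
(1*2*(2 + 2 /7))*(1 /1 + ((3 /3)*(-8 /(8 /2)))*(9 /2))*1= -256 /7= -36.57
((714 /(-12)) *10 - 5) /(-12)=50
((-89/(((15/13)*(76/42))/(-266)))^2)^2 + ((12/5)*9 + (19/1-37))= 10330414697835872251/625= 16528663516537395.60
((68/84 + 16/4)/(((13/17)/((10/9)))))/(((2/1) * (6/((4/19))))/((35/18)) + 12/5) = 8585/38961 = 0.22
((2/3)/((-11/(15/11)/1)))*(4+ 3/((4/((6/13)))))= -565/1573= -0.36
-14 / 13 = -1.08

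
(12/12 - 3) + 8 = 6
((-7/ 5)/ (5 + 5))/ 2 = -7/ 100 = -0.07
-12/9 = -4/3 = -1.33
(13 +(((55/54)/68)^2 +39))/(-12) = -701149393/161803008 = -4.33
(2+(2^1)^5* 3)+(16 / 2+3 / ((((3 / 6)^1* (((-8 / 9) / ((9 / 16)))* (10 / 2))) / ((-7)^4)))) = -549523 / 320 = -1717.26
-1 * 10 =-10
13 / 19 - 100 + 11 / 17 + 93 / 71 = -2232731 / 22933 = -97.36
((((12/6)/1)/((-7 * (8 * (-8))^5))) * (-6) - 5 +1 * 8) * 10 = 28185722865/939524096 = 30.00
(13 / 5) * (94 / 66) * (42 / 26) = 329 / 55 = 5.98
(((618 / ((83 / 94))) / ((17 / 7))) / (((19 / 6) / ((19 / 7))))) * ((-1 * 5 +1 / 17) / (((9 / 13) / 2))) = -84581952 / 23987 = -3526.16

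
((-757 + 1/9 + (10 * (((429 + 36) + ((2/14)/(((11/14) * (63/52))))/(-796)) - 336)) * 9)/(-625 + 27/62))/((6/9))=-46398247274/1780057587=-26.07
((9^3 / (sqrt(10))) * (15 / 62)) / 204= 729 * sqrt(10) / 8432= 0.27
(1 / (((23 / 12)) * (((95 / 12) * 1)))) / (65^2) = 144 / 9231625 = 0.00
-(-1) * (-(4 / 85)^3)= -64 / 614125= -0.00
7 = 7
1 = 1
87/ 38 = 2.29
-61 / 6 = -10.17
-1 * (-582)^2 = -338724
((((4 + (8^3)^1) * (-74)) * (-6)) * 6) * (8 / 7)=10996992 / 7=1570998.86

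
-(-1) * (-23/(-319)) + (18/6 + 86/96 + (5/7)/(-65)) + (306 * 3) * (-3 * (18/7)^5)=-1035848362769657/3345534192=-309621.22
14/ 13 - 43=-545/ 13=-41.92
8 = 8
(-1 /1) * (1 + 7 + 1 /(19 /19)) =-9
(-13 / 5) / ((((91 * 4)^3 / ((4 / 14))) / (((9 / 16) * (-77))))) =99 / 148395520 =0.00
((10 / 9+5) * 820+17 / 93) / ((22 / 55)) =6990755 / 558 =12528.23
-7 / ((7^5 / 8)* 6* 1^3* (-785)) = 4 / 5654355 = 0.00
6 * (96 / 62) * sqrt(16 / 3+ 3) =480 * sqrt(3) / 31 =26.82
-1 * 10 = -10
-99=-99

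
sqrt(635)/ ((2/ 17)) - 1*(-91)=91 + 17*sqrt(635)/ 2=305.19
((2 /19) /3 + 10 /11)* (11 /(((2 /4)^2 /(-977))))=-2313536 /57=-40588.35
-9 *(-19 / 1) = 171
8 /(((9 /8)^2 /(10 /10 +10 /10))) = 12.64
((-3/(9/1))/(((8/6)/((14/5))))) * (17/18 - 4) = 77/36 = 2.14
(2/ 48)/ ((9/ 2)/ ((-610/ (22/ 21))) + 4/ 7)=2135/ 28884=0.07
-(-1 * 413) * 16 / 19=6608 / 19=347.79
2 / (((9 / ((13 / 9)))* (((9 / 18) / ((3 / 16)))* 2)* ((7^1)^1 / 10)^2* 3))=325 / 7938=0.04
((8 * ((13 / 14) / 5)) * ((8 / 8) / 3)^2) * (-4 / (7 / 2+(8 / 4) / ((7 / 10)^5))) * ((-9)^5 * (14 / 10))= 45872622432 / 12941225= 3544.69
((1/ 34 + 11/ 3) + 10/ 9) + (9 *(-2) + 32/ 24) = -3629/ 306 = -11.86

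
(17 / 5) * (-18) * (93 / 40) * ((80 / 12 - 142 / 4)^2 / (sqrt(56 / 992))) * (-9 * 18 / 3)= 1277579223 * sqrt(217) / 700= 26885595.93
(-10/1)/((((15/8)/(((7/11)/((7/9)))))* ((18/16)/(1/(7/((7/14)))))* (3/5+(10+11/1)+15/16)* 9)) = -5120/3748437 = -0.00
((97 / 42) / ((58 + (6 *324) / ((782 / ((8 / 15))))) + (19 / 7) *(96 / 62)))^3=203161106493255069125 / 4228448191197925573180224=0.00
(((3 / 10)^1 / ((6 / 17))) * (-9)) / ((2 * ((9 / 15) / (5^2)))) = -1275 / 8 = -159.38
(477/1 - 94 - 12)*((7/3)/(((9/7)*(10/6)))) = 18179/45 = 403.98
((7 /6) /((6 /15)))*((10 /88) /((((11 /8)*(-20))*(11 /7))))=-245 /31944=-0.01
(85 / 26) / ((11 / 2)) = 85 / 143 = 0.59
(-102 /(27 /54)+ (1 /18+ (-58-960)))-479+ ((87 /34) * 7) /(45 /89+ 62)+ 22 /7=-10113748685 /5957973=-1697.52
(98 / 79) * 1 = 98 / 79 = 1.24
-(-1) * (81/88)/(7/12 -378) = -243/99638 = -0.00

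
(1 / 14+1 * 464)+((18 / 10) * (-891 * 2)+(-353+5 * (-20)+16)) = -222637 / 70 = -3180.53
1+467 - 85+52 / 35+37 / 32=431919 / 1120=385.64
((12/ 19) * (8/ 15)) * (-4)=-128/ 95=-1.35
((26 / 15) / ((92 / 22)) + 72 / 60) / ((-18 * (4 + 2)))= -557 / 37260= -0.01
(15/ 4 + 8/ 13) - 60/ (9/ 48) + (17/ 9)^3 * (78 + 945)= 6578.74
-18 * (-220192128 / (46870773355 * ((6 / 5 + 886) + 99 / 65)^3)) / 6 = 36282157891200 / 1807055773774383422302873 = 0.00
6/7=0.86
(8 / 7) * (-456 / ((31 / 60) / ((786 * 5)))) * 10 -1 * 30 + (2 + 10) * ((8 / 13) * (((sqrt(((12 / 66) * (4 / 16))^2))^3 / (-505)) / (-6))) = -75164322106237216 / 1896149255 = -39640509.26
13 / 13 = 1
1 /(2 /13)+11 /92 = 609 /92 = 6.62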